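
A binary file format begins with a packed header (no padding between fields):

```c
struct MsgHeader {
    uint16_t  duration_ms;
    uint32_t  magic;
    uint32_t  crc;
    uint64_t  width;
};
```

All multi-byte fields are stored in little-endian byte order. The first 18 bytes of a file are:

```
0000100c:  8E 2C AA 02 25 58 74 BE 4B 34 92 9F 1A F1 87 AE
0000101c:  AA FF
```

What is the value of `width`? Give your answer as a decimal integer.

18422729124601307026

`width` follows `duration_ms` (2 B), `magic` (4 B), `crc` (4 B), so it starts at offset 2 + 4 + 4 = 10 and occupies 8 bytes.
Bytes at offsets 10..17: 92 9F 1A F1 87 AE AA FF.
In little-endian order the low byte comes first in memory.
Reassemble most-significant byte first: FF AA AE 87 F1 1A 9F 92 → 0xFFAAAE87F11A9F92.
0xFFAAAE87F11A9F92 = 18422729124601307026.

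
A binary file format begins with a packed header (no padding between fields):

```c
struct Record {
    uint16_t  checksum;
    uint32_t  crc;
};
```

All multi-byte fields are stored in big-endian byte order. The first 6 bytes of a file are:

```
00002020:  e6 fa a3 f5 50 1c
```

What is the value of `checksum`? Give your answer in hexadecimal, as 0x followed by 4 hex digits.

`checksum` is the first field, at byte offset 0, occupying 2 bytes.
Bytes at offsets 0..1: E6 FA.
Big-endian: lowest address holds the most-significant byte.
The bytes are already most-significant first: 0xE6FA.

0xE6FA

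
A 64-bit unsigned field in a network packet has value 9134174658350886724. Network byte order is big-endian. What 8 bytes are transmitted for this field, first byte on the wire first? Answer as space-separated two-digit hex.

9134174658350886724 in hexadecimal, padded to 64 bits, is 0x7EC31B74F3612F44.
Split into bytes (most-significant first): 7E C3 1B 74 F3 61 2F 44.
Big-endian stores the most-significant byte at the lowest address.
So the memory order matches the most-significant-first order: 7E C3 1B 74 F3 61 2F 44.

7E C3 1B 74 F3 61 2F 44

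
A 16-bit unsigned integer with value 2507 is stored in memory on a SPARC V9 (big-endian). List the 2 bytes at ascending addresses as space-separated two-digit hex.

2507 in hexadecimal, padded to 16 bits, is 0x09CB.
Split into bytes (most-significant first): 09 CB.
Big-endian: lowest address holds the most-significant byte.
So the memory order matches the most-significant-first order: 09 CB.

09 CB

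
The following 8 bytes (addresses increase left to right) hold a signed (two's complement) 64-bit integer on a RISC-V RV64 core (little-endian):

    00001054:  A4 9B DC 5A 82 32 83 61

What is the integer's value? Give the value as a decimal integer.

7026515379079650212

In little-endian order the low byte comes first in memory.
Reassemble most-significant byte first: 61 83 32 82 5A DC 9B A4 → 0x618332825ADC9BA4.
0x618332825ADC9BA4 = 7026515379079650212.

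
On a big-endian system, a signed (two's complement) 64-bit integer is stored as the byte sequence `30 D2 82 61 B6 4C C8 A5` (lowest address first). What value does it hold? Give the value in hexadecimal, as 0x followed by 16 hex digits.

Big-endian stores the most-significant byte at the lowest address.
The bytes are already most-significant first: 0x30D28261B64CC8A5.

0x30D28261B64CC8A5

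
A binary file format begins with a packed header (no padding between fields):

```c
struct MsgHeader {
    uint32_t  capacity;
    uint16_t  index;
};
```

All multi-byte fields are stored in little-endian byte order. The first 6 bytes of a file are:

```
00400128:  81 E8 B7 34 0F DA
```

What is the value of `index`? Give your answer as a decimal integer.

`index` follows `capacity` (4 bytes), so it starts at byte offset 4 and occupies 2 bytes.
Bytes at offsets 4..5: 0F DA.
In little-endian order the low byte comes first in memory.
Reassemble most-significant byte first: DA 0F → 0xDA0F.
0xDA0F = 55823.

55823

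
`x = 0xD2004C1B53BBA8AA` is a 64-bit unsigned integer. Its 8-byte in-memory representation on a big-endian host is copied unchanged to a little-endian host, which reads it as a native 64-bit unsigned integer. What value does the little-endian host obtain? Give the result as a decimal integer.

Stored big-endian, the bytes at ascending addresses are D2 00 4C 1B 53 BB A8 AA.
Read back as little-endian, the first byte is least significant, giving 0xAAA8BB531B4C00D2.
0xAAA8BB531B4C00D2 = 12297284748149784786.

12297284748149784786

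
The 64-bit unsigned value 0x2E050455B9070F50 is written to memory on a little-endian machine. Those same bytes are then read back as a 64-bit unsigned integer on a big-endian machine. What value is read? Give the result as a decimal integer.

5768838140261565742

Stored little-endian, the bytes at ascending addresses are 50 0F 07 B9 55 04 05 2E.
Read back as big-endian, the last byte is least significant, giving 0x500F07B95504052E.
0x500F07B95504052E = 5768838140261565742.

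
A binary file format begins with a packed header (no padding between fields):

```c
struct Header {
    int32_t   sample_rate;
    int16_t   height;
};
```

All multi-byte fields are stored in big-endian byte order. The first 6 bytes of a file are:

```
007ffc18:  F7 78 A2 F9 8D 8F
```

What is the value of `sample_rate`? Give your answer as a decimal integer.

-143088903

`sample_rate` is the first field, at byte offset 0, occupying 4 bytes.
Bytes at offsets 0..3: F7 78 A2 F9.
In big-endian order the high byte comes first in memory.
The bytes are already most-significant first: 0xF778A2F9.
Top bit is set, so as a signed 32-bit value this is 0xF778A2F9 − 2^32 = -143088903.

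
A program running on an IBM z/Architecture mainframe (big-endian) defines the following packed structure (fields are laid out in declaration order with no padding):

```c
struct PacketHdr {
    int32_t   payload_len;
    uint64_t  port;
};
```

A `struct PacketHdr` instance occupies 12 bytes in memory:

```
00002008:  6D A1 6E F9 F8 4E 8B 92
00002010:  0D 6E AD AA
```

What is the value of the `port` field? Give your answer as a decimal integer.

17892391828996402602

`port` follows `payload_len` (4 bytes), so it starts at byte offset 4 and occupies 8 bytes.
Bytes at offsets 4..11: F8 4E 8B 92 0D 6E AD AA.
In big-endian order the high byte comes first in memory.
The bytes are already most-significant first: 0xF84E8B920D6EADAA.
0xF84E8B920D6EADAA = 17892391828996402602.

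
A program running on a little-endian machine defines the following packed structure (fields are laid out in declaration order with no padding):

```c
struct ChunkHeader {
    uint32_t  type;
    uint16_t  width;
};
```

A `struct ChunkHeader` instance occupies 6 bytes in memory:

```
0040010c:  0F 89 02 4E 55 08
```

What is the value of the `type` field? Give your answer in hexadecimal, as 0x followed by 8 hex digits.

`type` is the first field, at byte offset 0, occupying 4 bytes.
Bytes at offsets 0..3: 0F 89 02 4E.
Little-endian stores the least-significant byte at the lowest address.
Reassemble most-significant byte first: 4E 02 89 0F → 0x4E02890F.

0x4E02890F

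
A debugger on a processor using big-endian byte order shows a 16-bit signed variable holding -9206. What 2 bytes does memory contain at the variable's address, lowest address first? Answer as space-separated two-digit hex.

Two's complement of -9206 in 16 bits: 9206 = 0x23F6; invert → 0xDC09; add 1 → 0xDC0A.
Split into bytes (most-significant first): DC 0A.
Big-endian stores the most-significant byte at the lowest address.
So the memory order matches the most-significant-first order: DC 0A.

DC 0A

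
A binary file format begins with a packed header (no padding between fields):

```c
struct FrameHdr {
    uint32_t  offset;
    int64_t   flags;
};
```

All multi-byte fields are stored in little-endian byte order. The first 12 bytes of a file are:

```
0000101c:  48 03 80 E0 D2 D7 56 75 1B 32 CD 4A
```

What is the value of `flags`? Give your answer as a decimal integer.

`flags` follows `offset` (4 bytes), so it starts at byte offset 4 and occupies 8 bytes.
Bytes at offsets 4..11: D2 D7 56 75 1B 32 CD 4A.
In little-endian order the low byte comes first in memory.
Reassemble most-significant byte first: 4A CD 32 1B 75 56 D7 D2 → 0x4ACD321B7556D7D2.
0x4ACD321B7556D7D2 = 5390019422546483154.

5390019422546483154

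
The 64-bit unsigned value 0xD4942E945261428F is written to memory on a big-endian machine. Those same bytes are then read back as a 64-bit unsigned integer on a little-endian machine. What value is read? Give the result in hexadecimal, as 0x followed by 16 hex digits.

0x8F426152942E94D4

Stored big-endian, the bytes at ascending addresses are D4 94 2E 94 52 61 42 8F.
Read back as little-endian, the first byte is least significant, giving 0x8F426152942E94D4.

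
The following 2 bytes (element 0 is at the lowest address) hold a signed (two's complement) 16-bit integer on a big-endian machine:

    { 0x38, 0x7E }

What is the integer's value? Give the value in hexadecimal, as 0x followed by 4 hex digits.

0x387E

Big-endian stores the most-significant byte at the lowest address.
The bytes are already most-significant first: 0x387E.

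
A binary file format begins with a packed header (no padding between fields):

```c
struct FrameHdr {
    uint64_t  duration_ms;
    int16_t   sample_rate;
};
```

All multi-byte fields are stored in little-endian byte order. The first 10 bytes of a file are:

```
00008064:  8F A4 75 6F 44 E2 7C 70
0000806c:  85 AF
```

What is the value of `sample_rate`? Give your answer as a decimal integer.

`sample_rate` follows `duration_ms` (8 bytes), so it starts at byte offset 8 and occupies 2 bytes.
Bytes at offsets 8..9: 85 AF.
In little-endian order the low byte comes first in memory.
Reassemble most-significant byte first: AF 85 → 0xAF85.
Top bit is set, so as a signed 16-bit value this is 0xAF85 − 2^16 = -20603.

-20603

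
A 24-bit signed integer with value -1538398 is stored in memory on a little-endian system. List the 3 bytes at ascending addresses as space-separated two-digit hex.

A2 86 E8

Two's complement of -1538398 in 24 bits: 1538398 = 0x17795E; invert → 0xE886A1; add 1 → 0xE886A2.
Split into bytes (most-significant first): E8 86 A2.
Little-endian: lowest address holds the least-significant byte.
So at ascending addresses the bytes are A2 86 E8.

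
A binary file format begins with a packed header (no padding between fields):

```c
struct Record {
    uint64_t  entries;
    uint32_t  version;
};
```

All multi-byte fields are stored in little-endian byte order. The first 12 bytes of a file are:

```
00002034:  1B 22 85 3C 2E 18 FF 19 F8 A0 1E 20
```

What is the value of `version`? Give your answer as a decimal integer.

538878200

`version` follows `entries` (8 bytes), so it starts at byte offset 8 and occupies 4 bytes.
Bytes at offsets 8..11: F8 A0 1E 20.
In little-endian order the low byte comes first in memory.
Reassemble most-significant byte first: 20 1E A0 F8 → 0x201EA0F8.
0x201EA0F8 = 538878200.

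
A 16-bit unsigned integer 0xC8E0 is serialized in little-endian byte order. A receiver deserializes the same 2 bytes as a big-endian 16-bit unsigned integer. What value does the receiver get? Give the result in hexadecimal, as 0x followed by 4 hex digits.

0xE0C8

Stored little-endian, the bytes at ascending addresses are E0 C8.
Read back as big-endian, the last byte is least significant, giving 0xE0C8.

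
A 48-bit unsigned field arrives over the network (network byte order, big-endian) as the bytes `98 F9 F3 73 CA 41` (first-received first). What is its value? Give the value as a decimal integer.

168199298730561

Big-endian: lowest address holds the most-significant byte.
The bytes are already most-significant first: 0x98F9F373CA41.
0x98F9F373CA41 = 168199298730561.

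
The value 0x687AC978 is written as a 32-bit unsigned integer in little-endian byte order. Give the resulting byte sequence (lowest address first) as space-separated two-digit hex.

78 C9 7A 68

Split into bytes (most-significant first): 68 7A C9 78.
In little-endian order the low byte comes first in memory.
So at ascending addresses the bytes are 78 C9 7A 68.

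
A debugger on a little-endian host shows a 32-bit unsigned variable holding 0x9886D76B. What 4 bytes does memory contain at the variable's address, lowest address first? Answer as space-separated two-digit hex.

6B D7 86 98

Split into bytes (most-significant first): 98 86 D7 6B.
Little-endian stores the least-significant byte at the lowest address.
So at ascending addresses the bytes are 6B D7 86 98.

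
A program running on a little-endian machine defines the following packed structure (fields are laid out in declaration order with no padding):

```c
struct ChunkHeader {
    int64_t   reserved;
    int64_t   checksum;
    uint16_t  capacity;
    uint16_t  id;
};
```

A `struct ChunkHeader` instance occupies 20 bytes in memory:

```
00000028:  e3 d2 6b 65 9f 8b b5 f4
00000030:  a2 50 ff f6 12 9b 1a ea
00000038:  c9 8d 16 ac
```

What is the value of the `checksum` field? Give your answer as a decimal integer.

`checksum` follows `reserved` (8 bytes), so it starts at byte offset 8 and occupies 8 bytes.
Bytes at offsets 8..15: A2 50 FF F6 12 9B 1A EA.
In little-endian order the low byte comes first in memory.
Reassemble most-significant byte first: EA 1A 9B 12 F6 FF 50 A2 → 0xEA1A9B12F6FF50A2.
Top bit is set, so as a signed 64-bit value this is 0xEA1A9B12F6FF50A2 − 2^64 = -1577778213684293470.

-1577778213684293470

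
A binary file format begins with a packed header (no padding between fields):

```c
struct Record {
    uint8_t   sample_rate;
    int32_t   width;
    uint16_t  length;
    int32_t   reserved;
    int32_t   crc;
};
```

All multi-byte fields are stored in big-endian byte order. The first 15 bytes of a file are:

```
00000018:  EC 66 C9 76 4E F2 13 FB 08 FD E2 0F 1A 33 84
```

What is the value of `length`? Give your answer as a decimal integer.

`length` follows `sample_rate` (1 B), `width` (4 B), so it starts at offset 1 + 4 = 5 and occupies 2 bytes.
Bytes at offsets 5..6: F2 13.
Big-endian stores the most-significant byte at the lowest address.
The bytes are already most-significant first: 0xF213.
0xF213 = 61971.

61971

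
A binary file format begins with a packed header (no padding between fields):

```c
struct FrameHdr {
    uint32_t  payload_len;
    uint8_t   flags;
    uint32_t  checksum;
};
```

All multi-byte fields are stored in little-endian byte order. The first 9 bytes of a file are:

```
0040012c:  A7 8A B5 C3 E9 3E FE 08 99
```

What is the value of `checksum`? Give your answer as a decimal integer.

2567503422

`checksum` follows `payload_len` (4 B), `flags` (1 B), so it starts at offset 4 + 1 = 5 and occupies 4 bytes.
Bytes at offsets 5..8: 3E FE 08 99.
Little-endian stores the least-significant byte at the lowest address.
Reassemble most-significant byte first: 99 08 FE 3E → 0x9908FE3E.
0x9908FE3E = 2567503422.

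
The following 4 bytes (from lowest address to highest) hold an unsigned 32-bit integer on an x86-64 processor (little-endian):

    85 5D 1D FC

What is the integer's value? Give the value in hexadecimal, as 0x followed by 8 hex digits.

In little-endian order the low byte comes first in memory.
Reassemble most-significant byte first: FC 1D 5D 85 → 0xFC1D5D85.

0xFC1D5D85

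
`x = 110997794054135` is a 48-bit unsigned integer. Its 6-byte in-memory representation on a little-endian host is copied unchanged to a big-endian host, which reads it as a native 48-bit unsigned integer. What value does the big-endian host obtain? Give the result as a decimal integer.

110997794054135 in 48-bit hexadecimal is 0x64F3B015DFF7.
Stored little-endian, the bytes at ascending addresses are F7 DF 15 B0 F3 64.
Read back as big-endian, the last byte is least significant, giving 0xF7DF15B0F364.
0xF7DF15B0F364 = 272537513685860.

272537513685860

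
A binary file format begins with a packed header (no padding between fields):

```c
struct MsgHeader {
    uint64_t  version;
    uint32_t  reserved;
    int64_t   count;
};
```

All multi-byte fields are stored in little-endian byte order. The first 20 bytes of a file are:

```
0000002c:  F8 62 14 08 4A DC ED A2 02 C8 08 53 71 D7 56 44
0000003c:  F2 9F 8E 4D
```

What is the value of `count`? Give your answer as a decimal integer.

`count` follows `version` (8 B), `reserved` (4 B), so it starts at offset 8 + 4 = 12 and occupies 8 bytes.
Bytes at offsets 12..19: 71 D7 56 44 F2 9F 8E 4D.
Little-endian stores the least-significant byte at the lowest address.
Reassemble most-significant byte first: 4D 8E 9F F2 44 56 D7 71 → 0x4D8E9FF24456D771.
0x4D8E9FF24456D771 = 5588580050490808177.

5588580050490808177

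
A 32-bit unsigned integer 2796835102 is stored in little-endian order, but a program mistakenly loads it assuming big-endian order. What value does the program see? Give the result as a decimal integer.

2796835102 in 32-bit hexadecimal is 0xA6B4511E.
Stored little-endian, the bytes at ascending addresses are 1E 51 B4 A6.
Read back as big-endian, the last byte is least significant, giving 0x1E51B4A6.
0x1E51B4A6 = 508671142.

508671142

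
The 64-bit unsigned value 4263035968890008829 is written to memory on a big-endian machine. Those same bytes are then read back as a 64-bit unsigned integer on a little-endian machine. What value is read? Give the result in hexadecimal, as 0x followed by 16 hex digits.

4263035968890008829 in 64-bit hexadecimal is 0x3B2958A08E66F4FD.
Stored big-endian, the bytes at ascending addresses are 3B 29 58 A0 8E 66 F4 FD.
Read back as little-endian, the first byte is least significant, giving 0xFDF4668EA058293B.

0xFDF4668EA058293B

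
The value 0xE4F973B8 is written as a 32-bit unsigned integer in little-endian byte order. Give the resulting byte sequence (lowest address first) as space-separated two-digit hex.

B8 73 F9 E4

Split into bytes (most-significant first): E4 F9 73 B8.
Little-endian stores the least-significant byte at the lowest address.
So at ascending addresses the bytes are B8 73 F9 E4.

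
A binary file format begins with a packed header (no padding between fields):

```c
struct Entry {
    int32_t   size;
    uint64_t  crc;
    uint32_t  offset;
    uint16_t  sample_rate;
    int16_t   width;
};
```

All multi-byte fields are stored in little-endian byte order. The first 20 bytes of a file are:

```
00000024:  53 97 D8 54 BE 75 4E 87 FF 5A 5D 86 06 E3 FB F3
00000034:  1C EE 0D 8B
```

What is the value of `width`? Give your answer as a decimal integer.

`width` follows `size` (4 B), `crc` (8 B), `offset` (4 B), `sample_rate` (2 B), so it starts at offset 4 + 8 + 4 + 2 = 18 and occupies 2 bytes.
Bytes at offsets 18..19: 0D 8B.
Little-endian: lowest address holds the least-significant byte.
Reassemble most-significant byte first: 8B 0D → 0x8B0D.
Top bit is set, so as a signed 16-bit value this is 0x8B0D − 2^16 = -29939.

-29939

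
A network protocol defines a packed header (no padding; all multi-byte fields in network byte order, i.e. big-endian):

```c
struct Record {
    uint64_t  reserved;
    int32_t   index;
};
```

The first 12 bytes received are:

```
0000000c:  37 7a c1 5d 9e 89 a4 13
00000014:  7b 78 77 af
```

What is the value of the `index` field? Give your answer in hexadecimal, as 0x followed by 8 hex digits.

`index` follows `reserved` (8 bytes), so it starts at byte offset 8 and occupies 4 bytes.
Bytes at offsets 8..11: 7B 78 77 AF.
Big-endian: lowest address holds the most-significant byte.
The bytes are already most-significant first: 0x7B7877AF.

0x7B7877AF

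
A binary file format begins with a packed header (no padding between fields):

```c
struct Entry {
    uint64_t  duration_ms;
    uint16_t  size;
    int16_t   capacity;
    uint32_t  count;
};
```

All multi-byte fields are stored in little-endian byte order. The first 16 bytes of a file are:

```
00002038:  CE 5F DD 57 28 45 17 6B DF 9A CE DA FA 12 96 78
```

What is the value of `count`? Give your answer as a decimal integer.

2023101178

`count` follows `duration_ms` (8 B), `size` (2 B), `capacity` (2 B), so it starts at offset 8 + 2 + 2 = 12 and occupies 4 bytes.
Bytes at offsets 12..15: FA 12 96 78.
In little-endian order the low byte comes first in memory.
Reassemble most-significant byte first: 78 96 12 FA → 0x789612FA.
0x789612FA = 2023101178.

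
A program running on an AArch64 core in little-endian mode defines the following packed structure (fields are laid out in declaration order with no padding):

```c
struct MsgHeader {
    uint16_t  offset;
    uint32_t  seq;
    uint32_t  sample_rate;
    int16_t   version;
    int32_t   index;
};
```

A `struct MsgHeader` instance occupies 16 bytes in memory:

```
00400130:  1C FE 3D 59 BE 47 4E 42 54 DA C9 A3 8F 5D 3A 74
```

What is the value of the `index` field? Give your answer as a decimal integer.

`index` follows `offset` (2 B), `seq` (4 B), `sample_rate` (4 B), `version` (2 B), so it starts at offset 2 + 4 + 4 + 2 = 12 and occupies 4 bytes.
Bytes at offsets 12..15: 8F 5D 3A 74.
In little-endian order the low byte comes first in memory.
Reassemble most-significant byte first: 74 3A 5D 8F → 0x743A5D8F.
0x743A5D8F = 1949982095.

1949982095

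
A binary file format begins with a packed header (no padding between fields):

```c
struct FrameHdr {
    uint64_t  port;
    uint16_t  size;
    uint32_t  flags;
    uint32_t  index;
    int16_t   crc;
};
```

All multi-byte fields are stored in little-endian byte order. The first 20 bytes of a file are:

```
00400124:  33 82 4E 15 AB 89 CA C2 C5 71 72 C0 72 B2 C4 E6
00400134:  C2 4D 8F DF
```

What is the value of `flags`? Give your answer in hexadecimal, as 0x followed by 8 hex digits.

`flags` follows `port` (8 B), `size` (2 B), so it starts at offset 8 + 2 = 10 and occupies 4 bytes.
Bytes at offsets 10..13: 72 C0 72 B2.
Little-endian: lowest address holds the least-significant byte.
Reassemble most-significant byte first: B2 72 C0 72 → 0xB272C072.

0xB272C072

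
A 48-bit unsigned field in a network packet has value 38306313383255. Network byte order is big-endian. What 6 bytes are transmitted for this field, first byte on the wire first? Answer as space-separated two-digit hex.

38306313383255 in hexadecimal, padded to 48 bits, is 0x22D6E233AD57.
Split into bytes (most-significant first): 22 D6 E2 33 AD 57.
Big-endian: lowest address holds the most-significant byte.
So the memory order matches the most-significant-first order: 22 D6 E2 33 AD 57.

22 D6 E2 33 AD 57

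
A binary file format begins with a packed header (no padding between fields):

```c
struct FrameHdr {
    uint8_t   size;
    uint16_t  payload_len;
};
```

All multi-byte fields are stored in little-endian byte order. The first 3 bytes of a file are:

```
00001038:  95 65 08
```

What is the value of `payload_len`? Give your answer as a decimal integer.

`payload_len` follows `size` (1 byte), so it starts at byte offset 1 and occupies 2 bytes.
Bytes at offsets 1..2: 65 08.
In little-endian order the low byte comes first in memory.
Reassemble most-significant byte first: 08 65 → 0x0865.
0x0865 = 2149.

2149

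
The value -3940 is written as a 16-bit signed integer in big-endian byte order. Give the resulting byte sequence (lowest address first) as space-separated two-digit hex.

F0 9C

Two's complement of -3940 in 16 bits: 3940 = 0x0F64; invert → 0xF09B; add 1 → 0xF09C.
Split into bytes (most-significant first): F0 9C.
Big-endian: lowest address holds the most-significant byte.
So the memory order matches the most-significant-first order: F0 9C.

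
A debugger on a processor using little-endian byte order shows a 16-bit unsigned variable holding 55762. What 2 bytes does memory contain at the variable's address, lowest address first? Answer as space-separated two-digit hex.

D2 D9

55762 in hexadecimal, padded to 16 bits, is 0xD9D2.
Split into bytes (most-significant first): D9 D2.
Little-endian: lowest address holds the least-significant byte.
So at ascending addresses the bytes are D2 D9.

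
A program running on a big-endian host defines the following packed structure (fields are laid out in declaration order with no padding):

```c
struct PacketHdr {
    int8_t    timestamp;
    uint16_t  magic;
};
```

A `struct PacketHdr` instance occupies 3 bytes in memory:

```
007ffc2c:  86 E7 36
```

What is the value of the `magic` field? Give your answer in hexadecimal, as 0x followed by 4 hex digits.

0xE736

`magic` follows `timestamp` (1 byte), so it starts at byte offset 1 and occupies 2 bytes.
Bytes at offsets 1..2: E7 36.
Big-endian: lowest address holds the most-significant byte.
The bytes are already most-significant first: 0xE736.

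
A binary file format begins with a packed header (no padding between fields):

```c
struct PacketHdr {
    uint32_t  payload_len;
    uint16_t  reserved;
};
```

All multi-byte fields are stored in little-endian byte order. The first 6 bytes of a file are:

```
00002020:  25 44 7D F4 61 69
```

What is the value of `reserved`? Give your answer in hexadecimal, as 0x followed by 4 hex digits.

0x6961

`reserved` follows `payload_len` (4 bytes), so it starts at byte offset 4 and occupies 2 bytes.
Bytes at offsets 4..5: 61 69.
Little-endian: lowest address holds the least-significant byte.
Reassemble most-significant byte first: 69 61 → 0x6961.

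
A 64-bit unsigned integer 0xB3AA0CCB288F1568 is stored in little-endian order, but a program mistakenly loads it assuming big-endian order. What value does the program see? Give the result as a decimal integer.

Stored little-endian, the bytes at ascending addresses are 68 15 8F 28 CB 0C AA B3.
Read back as big-endian, the last byte is least significant, giving 0x68158F28CB0CAAB3.
0x68158F28CB0CAAB3 = 7500058159823497907.

7500058159823497907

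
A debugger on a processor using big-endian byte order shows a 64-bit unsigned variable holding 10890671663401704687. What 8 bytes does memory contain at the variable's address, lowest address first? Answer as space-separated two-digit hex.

97 23 70 2D 36 78 9C EF

10890671663401704687 in hexadecimal, padded to 64 bits, is 0x9723702D36789CEF.
Split into bytes (most-significant first): 97 23 70 2D 36 78 9C EF.
In big-endian order the high byte comes first in memory.
So the memory order matches the most-significant-first order: 97 23 70 2D 36 78 9C EF.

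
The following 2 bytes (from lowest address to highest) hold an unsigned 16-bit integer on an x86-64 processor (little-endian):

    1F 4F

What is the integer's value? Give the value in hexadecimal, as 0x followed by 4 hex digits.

In little-endian order the low byte comes first in memory.
Reassemble most-significant byte first: 4F 1F → 0x4F1F.

0x4F1F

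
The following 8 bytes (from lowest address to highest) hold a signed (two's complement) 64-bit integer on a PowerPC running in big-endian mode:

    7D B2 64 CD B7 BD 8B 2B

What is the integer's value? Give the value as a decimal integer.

Big-endian: lowest address holds the most-significant byte.
The bytes are already most-significant first: 0x7DB264CDB7BD8B2B.
0x7DB264CDB7BD8B2B = 9057412635309214507.

9057412635309214507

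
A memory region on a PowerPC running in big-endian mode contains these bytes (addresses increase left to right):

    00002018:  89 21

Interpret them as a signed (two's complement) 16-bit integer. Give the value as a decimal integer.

-30431

In big-endian order the high byte comes first in memory.
The bytes are already most-significant first: 0x8921.
Top bit is set, so as a signed 16-bit value this is 0x8921 − 2^16 = -30431.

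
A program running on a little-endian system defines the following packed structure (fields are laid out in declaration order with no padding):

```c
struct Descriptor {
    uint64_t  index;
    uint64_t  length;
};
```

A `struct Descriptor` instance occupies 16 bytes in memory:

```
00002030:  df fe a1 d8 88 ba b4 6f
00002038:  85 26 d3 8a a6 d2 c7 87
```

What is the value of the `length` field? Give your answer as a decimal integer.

`length` follows `index` (8 bytes), so it starts at byte offset 8 and occupies 8 bytes.
Bytes at offsets 8..15: 85 26 D3 8A A6 D2 C7 87.
Little-endian stores the least-significant byte at the lowest address.
Reassemble most-significant byte first: 87 C7 D2 A6 8A D3 26 85 → 0x87C7D2A68AD32685.
0x87C7D2A68AD32685 = 9784020328221189765.

9784020328221189765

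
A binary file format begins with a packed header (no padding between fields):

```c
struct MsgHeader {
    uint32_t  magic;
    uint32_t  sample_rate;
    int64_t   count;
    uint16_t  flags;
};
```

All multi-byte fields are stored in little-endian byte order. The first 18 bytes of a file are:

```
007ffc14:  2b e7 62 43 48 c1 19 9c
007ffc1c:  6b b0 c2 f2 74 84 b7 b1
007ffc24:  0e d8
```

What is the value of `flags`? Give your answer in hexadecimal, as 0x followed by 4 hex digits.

`flags` follows `magic` (4 B), `sample_rate` (4 B), `count` (8 B), so it starts at offset 4 + 4 + 8 = 16 and occupies 2 bytes.
Bytes at offsets 16..17: 0E D8.
Little-endian stores the least-significant byte at the lowest address.
Reassemble most-significant byte first: D8 0E → 0xD80E.

0xD80E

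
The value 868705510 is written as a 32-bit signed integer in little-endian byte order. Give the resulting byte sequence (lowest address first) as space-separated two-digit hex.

868705510 in hexadecimal, padded to 32 bits, is 0x33C764E6.
Split into bytes (most-significant first): 33 C7 64 E6.
Little-endian stores the least-significant byte at the lowest address.
So at ascending addresses the bytes are E6 64 C7 33.

E6 64 C7 33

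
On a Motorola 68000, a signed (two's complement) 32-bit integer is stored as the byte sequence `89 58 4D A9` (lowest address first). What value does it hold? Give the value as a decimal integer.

-1990701655

In big-endian order the high byte comes first in memory.
The bytes are already most-significant first: 0x89584DA9.
Top bit is set, so as a signed 32-bit value this is 0x89584DA9 − 2^32 = -1990701655.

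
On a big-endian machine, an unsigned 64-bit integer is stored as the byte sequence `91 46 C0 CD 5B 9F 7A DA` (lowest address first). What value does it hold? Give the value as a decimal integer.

10468266372107303642

Big-endian stores the most-significant byte at the lowest address.
The bytes are already most-significant first: 0x9146C0CD5B9F7ADA.
0x9146C0CD5B9F7ADA = 10468266372107303642.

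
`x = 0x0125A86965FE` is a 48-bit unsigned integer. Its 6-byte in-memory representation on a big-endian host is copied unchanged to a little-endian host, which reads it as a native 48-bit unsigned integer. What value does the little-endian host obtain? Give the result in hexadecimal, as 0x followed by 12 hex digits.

0xFE6569A82501

Stored big-endian, the bytes at ascending addresses are 01 25 A8 69 65 FE.
Read back as little-endian, the first byte is least significant, giving 0xFE6569A82501.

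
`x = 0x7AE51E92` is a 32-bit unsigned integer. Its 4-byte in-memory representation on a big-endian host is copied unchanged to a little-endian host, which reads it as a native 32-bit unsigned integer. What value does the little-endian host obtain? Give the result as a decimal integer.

Stored big-endian, the bytes at ascending addresses are 7A E5 1E 92.
Read back as little-endian, the first byte is least significant, giving 0x921EE57A.
0x921EE57A = 2451498362.

2451498362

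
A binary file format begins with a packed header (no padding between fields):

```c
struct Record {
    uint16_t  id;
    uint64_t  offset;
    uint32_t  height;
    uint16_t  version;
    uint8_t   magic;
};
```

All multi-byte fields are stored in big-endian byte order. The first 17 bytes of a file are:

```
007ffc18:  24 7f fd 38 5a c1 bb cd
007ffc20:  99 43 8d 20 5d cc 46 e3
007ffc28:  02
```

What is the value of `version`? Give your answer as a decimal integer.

18147

`version` follows `id` (2 B), `offset` (8 B), `height` (4 B), so it starts at offset 2 + 8 + 4 = 14 and occupies 2 bytes.
Bytes at offsets 14..15: 46 E3.
Big-endian: lowest address holds the most-significant byte.
The bytes are already most-significant first: 0x46E3.
0x46E3 = 18147.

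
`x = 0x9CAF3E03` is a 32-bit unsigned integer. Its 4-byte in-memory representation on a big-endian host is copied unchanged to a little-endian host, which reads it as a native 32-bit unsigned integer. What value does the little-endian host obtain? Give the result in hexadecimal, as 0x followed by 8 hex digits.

Stored big-endian, the bytes at ascending addresses are 9C AF 3E 03.
Read back as little-endian, the first byte is least significant, giving 0x033EAF9C.

0x033EAF9C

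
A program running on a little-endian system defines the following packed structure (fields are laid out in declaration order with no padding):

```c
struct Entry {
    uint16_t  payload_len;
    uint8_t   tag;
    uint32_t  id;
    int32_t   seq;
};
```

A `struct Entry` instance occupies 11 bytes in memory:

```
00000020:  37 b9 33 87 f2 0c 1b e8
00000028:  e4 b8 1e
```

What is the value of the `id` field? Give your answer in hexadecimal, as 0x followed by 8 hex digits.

0x1B0CF287

`id` follows `payload_len` (2 B), `tag` (1 B), so it starts at offset 2 + 1 = 3 and occupies 4 bytes.
Bytes at offsets 3..6: 87 F2 0C 1B.
Little-endian stores the least-significant byte at the lowest address.
Reassemble most-significant byte first: 1B 0C F2 87 → 0x1B0CF287.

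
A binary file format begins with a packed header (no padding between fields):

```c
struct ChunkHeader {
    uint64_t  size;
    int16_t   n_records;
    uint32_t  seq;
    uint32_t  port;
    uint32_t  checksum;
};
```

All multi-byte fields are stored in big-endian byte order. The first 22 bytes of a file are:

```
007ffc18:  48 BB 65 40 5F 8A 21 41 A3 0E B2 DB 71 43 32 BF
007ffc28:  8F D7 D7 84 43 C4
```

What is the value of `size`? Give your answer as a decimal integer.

`size` is the first field, at byte offset 0, occupying 8 bytes.
Bytes at offsets 0..7: 48 BB 65 40 5F 8A 21 41.
Big-endian: lowest address holds the most-significant byte.
The bytes are already most-significant first: 0x48BB65405F8A2141.
0x48BB65405F8A2141 = 5240893918530904385.

5240893918530904385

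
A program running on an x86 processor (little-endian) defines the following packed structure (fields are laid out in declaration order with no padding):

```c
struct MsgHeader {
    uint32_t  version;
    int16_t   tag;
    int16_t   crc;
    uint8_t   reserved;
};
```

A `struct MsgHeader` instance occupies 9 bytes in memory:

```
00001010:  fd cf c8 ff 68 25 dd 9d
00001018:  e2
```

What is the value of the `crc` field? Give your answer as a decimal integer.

-25123

`crc` follows `version` (4 B), `tag` (2 B), so it starts at offset 4 + 2 = 6 and occupies 2 bytes.
Bytes at offsets 6..7: DD 9D.
Little-endian: lowest address holds the least-significant byte.
Reassemble most-significant byte first: 9D DD → 0x9DDD.
Top bit is set, so as a signed 16-bit value this is 0x9DDD − 2^16 = -25123.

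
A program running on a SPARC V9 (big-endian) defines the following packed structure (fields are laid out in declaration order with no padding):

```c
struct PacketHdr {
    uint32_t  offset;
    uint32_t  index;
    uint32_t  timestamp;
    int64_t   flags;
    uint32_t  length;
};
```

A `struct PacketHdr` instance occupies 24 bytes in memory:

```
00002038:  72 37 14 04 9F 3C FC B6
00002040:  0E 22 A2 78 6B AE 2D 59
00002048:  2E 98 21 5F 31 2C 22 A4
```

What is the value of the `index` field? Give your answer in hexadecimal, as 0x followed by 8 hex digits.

`index` follows `offset` (4 bytes), so it starts at byte offset 4 and occupies 4 bytes.
Bytes at offsets 4..7: 9F 3C FC B6.
Big-endian stores the most-significant byte at the lowest address.
The bytes are already most-significant first: 0x9F3CFCB6.

0x9F3CFCB6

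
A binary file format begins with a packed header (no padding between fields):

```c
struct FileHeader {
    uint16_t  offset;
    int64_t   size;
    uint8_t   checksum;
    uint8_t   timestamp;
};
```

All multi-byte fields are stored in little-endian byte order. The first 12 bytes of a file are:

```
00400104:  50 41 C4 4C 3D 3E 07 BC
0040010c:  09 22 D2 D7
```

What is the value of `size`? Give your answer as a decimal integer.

`size` follows `offset` (2 bytes), so it starts at byte offset 2 and occupies 8 bytes.
Bytes at offsets 2..9: C4 4C 3D 3E 07 BC 09 22.
Little-endian: lowest address holds the least-significant byte.
Reassemble most-significant byte first: 22 09 BC 07 3E 3D 4C C4 → 0x2209BC073E3D4CC4.
0x2209BC073E3D4CC4 = 2452698211374943428.

2452698211374943428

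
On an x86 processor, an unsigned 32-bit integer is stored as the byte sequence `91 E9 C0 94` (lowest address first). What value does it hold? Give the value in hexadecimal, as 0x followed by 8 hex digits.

Little-endian: lowest address holds the least-significant byte.
Reassemble most-significant byte first: 94 C0 E9 91 → 0x94C0E991.

0x94C0E991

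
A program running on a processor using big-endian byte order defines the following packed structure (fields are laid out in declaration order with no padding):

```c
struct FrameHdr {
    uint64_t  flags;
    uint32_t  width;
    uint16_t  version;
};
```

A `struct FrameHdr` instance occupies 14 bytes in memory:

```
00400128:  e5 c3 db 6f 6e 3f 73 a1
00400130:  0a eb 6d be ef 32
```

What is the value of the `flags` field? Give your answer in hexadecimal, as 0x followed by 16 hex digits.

0xE5C3DB6F6E3F73A1

`flags` is the first field, at byte offset 0, occupying 8 bytes.
Bytes at offsets 0..7: E5 C3 DB 6F 6E 3F 73 A1.
Big-endian stores the most-significant byte at the lowest address.
The bytes are already most-significant first: 0xE5C3DB6F6E3F73A1.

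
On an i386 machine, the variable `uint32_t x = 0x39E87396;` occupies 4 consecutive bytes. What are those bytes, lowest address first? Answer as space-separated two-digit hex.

Split into bytes (most-significant first): 39 E8 73 96.
Little-endian stores the least-significant byte at the lowest address.
So at ascending addresses the bytes are 96 73 E8 39.

96 73 E8 39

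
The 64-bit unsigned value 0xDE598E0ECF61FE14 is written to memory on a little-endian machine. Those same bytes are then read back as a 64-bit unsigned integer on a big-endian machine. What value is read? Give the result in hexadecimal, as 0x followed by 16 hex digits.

0x14FE61CF0E8E59DE

Stored little-endian, the bytes at ascending addresses are 14 FE 61 CF 0E 8E 59 DE.
Read back as big-endian, the last byte is least significant, giving 0x14FE61CF0E8E59DE.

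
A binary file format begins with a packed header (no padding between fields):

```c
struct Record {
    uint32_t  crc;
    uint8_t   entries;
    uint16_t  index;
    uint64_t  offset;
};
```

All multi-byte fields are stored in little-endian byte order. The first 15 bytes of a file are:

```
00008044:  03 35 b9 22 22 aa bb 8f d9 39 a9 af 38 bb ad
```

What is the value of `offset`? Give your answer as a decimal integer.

`offset` follows `crc` (4 B), `entries` (1 B), `index` (2 B), so it starts at offset 4 + 1 + 2 = 7 and occupies 8 bytes.
Bytes at offsets 7..14: 8F D9 39 A9 AF 38 BB AD.
Little-endian: lowest address holds the least-significant byte.
Reassemble most-significant byte first: AD BB 38 AF A9 39 D9 8F → 0xADBB38AFA939D98F.
0xADBB38AFA939D98F = 12518661916315998607.

12518661916315998607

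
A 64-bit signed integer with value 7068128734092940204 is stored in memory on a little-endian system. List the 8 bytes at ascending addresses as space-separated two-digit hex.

7068128734092940204 in hexadecimal, padded to 64 bits, is 0x621709A2965753AC.
Split into bytes (most-significant first): 62 17 09 A2 96 57 53 AC.
Little-endian: lowest address holds the least-significant byte.
So at ascending addresses the bytes are AC 53 57 96 A2 09 17 62.

AC 53 57 96 A2 09 17 62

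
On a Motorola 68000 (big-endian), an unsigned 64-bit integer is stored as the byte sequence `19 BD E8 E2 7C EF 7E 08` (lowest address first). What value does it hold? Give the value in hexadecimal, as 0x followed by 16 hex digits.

Big-endian: lowest address holds the most-significant byte.
The bytes are already most-significant first: 0x19BDE8E27CEF7E08.

0x19BDE8E27CEF7E08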